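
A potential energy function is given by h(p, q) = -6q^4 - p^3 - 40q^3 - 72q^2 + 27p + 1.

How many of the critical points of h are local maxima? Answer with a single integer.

2

h separates as a function of p plus a function of q, so ∇h=0 decouples.
∂h/∂p = -3(p - 3)(p + 3) = 0 at p ∈ {-3, 3}; ∂h/∂q = -24q(q + 2)(q + 3) = 0 at q ∈ {-3, -2, 0}.
The Hessian is diagonal: diag(h_pp, h_qq). Second derivatives: h_pp(-3)=18, h_pp(3)=-18; h_qq(-3)=-72, h_qq(-2)=48, h_qq(0)=-144.
Local maxima occur where both diagonal entries negative: (3, -3), (3, 0). Count: 2.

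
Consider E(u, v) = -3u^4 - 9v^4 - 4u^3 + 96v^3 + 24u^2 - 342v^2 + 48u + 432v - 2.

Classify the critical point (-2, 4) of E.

local maximum

The mixed partial ∂²E/∂u∂v is 0, so the Hessian at any point is diag(E_uu, E_vv) = diag(12(-3u^2 - 2u + 4), 36(-3v^2 + 16v - 19)).
At (-2, 4): H = diag(-48, -108).
Both eigenvalues are negative, so H is negative definite: a local maximum.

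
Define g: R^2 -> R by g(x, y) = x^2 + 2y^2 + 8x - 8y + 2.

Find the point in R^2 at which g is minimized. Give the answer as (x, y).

(-4, 2)

g(x,y) separates as P(x) + Q(y) + 2, so its minimum is min P + min Q + 2.
P'(x) = 2x + 8 vanishes at x ∈ {-4}; Q'(y) = 4y - 8 vanishes at y ∈ {2}.
Local minima of P (where P''>0): P(-4)=-16. Local minima of Q: Q(2)=-8.
So the global minimum of g is P(-4) + Q(2) + 2 = -16 − 8 + 2 = -22, attained at (-4, 2).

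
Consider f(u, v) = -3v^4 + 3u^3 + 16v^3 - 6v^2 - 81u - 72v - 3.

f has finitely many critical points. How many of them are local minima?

1

f separates as a function of u plus a function of v, so ∇f=0 decouples.
∂f/∂u = 9(u - 3)(u + 3) = 0 at u ∈ {-3, 3}; ∂f/∂v = -12(v - 3)(v - 2)(v + 1) = 0 at v ∈ {-1, 2, 3}.
The Hessian is diagonal: diag(f_uu, f_vv). Second derivatives: f_uu(-3)=-54, f_uu(3)=54; f_vv(-1)=-144, f_vv(2)=36, f_vv(3)=-48.
Local minima occur where both diagonal entries positive: (3, 2). Count: 1.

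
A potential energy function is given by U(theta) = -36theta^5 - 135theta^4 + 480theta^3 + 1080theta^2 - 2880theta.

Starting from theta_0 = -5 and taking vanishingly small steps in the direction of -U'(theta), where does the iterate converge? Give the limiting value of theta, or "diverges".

U'(theta) = -180(theta - 2)(theta - 1)(theta + 2)(theta + 4), so U'(-5) = -22680.
Gradient descent moves in the -U' direction, i.e. theta is increasing.
The nearest critical point in that direction is theta = -4, where U'' = 10800 > 0 (a local minimum). The iterate converges there.

-4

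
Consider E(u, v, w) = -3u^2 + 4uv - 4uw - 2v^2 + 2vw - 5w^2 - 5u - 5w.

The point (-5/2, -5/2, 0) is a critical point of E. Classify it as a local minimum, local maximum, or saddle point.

local maximum

The Hessian is constant: H = [[-6, 4, -4], [4, -4, 2], [-4, 2, -10]].
Leading principal minors: Δ₁ = -6, Δ₂ = 8, Δ₃ = -56.
The minors alternate sign starting negative (−, +, −), so H is negative definite: a local maximum.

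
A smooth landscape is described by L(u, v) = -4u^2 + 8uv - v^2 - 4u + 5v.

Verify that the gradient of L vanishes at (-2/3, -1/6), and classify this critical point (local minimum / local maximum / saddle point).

saddle point

∇L = (-8u + 8v - 4, 8u - 2v + 5); substituting (-2/3, -1/6) gives ∇L = (0, 0), so (-2/3, -1/6) is indeed a critical point.
The Hessian of L is constant: H = [[-8, 8], [8, -2]].
det(H) = (-8)·(-2) − 8² = -48.
Since det(H) < 0, H is indefinite and the critical point is a saddle point.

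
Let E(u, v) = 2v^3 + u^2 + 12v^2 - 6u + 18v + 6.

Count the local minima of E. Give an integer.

E separates as a function of u plus a function of v, so ∇E=0 decouples.
∂E/∂u = 2(u - 3) = 0 at u ∈ {3}; ∂E/∂v = 6(v + 1)(v + 3) = 0 at v ∈ {-3, -1}.
The Hessian is diagonal: diag(E_uu, E_vv). Second derivatives: E_uu(3)=2; E_vv(-3)=-12, E_vv(-1)=12.
Local minima occur where both diagonal entries positive: (3, -1). Count: 1.

1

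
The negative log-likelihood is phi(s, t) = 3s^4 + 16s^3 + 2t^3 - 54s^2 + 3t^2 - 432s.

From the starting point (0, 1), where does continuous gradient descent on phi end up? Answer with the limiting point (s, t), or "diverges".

(3, 0)

phi is separable, so gradient descent decouples: s follows -∂phi/∂s, t follows -∂phi/∂t.
∂phi/∂s = 12(s - 3)(s + 3)(s + 4); at s=0 this is -432, so s increases.
∂phi/∂t = 6t(t + 1); at t=1 this is 12, so t decreases.
s converges to its nearest critical value 3 (a local min of the s-part); t converges to 0. The iterate converges to (3, 0).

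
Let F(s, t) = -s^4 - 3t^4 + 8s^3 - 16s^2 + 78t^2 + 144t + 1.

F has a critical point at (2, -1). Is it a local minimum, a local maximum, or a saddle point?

The mixed partial ∂²F/∂s∂t is 0, so the Hessian at any point is diag(F_ss, F_tt) = diag(4(-3s^2 + 12s - 8), 12(-3t^2 + 13)).
At (2, -1): H = diag(16, 120).
Both eigenvalues are positive, so H is positive definite: a local minimum.

local minimum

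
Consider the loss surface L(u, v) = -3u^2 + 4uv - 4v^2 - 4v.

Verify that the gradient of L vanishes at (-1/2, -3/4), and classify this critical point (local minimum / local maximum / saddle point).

local maximum

∇L = (-6u + 4v, 4u - 8v - 4); substituting (-1/2, -3/4) gives ∇L = (0, 0), so (-1/2, -3/4) is indeed a critical point.
The Hessian of L is constant: H = [[-6, 4], [4, -8]].
det(H) = (-6)·(-8) − 4² = 32.
det(H) > 0 and tr(H) = -14 < 0, so H is negative definite and the point is a local maximum.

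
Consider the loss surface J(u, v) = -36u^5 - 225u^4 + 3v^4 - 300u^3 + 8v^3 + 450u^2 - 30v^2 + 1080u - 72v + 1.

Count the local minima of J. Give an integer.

4

J separates as a function of u plus a function of v, so ∇J=0 decouples.
∂J/∂u = -180(u - 1)(u + 1)(u + 2)(u + 3) = 0 at u ∈ {-3, -2, -1, 1}; ∂J/∂v = 12(v - 2)(v + 1)(v + 3) = 0 at v ∈ {-3, -1, 2}.
The Hessian is diagonal: diag(J_uu, J_vv). Second derivatives: J_uu(-3)=1440, J_uu(-2)=-540, J_uu(-1)=720, J_uu(1)=-4320; J_vv(-3)=120, J_vv(-1)=-72, J_vv(2)=180.
Local minima occur where both diagonal entries positive: (-3, -3), (-3, 2), (-1, -3), (-1, 2). Count: 4.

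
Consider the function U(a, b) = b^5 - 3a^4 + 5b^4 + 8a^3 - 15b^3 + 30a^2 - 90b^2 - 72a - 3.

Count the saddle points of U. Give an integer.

6

U separates as a function of a plus a function of b, so ∇U=0 decouples.
∂U/∂a = -12(a - 3)(a - 1)(a + 2) = 0 at a ∈ {-2, 1, 3}; ∂U/∂b = 5b(b - 3)(b + 3)(b + 4) = 0 at b ∈ {-4, -3, 0, 3}.
The Hessian is diagonal: diag(U_aa, U_bb). Second derivatives: U_aa(-2)=-180, U_aa(1)=72, U_aa(3)=-120; U_bb(-4)=-140, U_bb(-3)=90, U_bb(0)=-180, U_bb(3)=630.
Saddle points occur where the two diagonal entries have opposite signs: (-2, -3), (-2, 3), (1, -4), (1, 0), (3, -3), (3, 3). Count: 6.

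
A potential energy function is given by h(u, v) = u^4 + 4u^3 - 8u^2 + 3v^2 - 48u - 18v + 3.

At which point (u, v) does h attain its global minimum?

(2, 3)

h(u,v) separates as P(u) + Q(v) + 3, so its minimum is min P + min Q + 3.
P'(u) = 4(u - 2)(u + 2)(u + 3) vanishes at u ∈ {-3, -2, 2}; Q'(v) = 6v - 18 vanishes at v ∈ {3}.
Local minima of P (where P''>0): P(-3)=45, P(2)=-80. Local minima of Q: Q(3)=-27.
So the global minimum of h is P(2) + Q(3) + 3 = -80 − 27 + 3 = -104, attained at (2, 3).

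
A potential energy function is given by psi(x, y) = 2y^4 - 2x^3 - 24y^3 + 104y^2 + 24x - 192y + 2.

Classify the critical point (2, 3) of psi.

local maximum

The mixed partial ∂²psi/∂x∂y is 0, so the Hessian at any point is diag(psi_xx, psi_yy) = diag(-12x, 8(3y^2 - 18y + 26)).
At (2, 3): H = diag(-24, -8).
Both eigenvalues are negative, so H is negative definite: a local maximum.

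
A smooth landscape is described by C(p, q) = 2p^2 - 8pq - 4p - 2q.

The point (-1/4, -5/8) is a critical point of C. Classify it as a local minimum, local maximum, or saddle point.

saddle point

The Hessian of C is constant: H = [[4, -8], [-8, 0]].
det(H) = 4·0 − (-8)² = -64.
Since det(H) < 0, H is indefinite and the critical point is a saddle point.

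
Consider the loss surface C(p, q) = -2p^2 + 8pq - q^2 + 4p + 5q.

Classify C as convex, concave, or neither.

C is quadratic, so its Hessian is the constant matrix H = [[-4, 8], [8, -2]].
det(H) = -56, tr(H) = -6.
det(H) < 0, so H is indefinite: neither convex nor concave.

neither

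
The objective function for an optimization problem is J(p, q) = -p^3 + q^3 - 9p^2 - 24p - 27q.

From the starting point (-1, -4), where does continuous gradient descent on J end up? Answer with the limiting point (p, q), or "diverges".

J is separable, so gradient descent decouples: p follows -∂J/∂p, q follows -∂J/∂q.
∂J/∂p = -3(p + 2)(p + 4); at p=-1 this is -9, so p increases.
∂J/∂q = 3(q - 3)(q + 3); at q=-4 this is 21, so q decreases.
The p-coordinate has no critical point in that direction and runs off to infinity.

diverges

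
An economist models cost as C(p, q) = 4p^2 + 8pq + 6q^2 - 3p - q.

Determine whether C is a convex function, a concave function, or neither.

convex

C is quadratic, so its Hessian is the constant matrix H = [[8, 8], [8, 12]].
det(H) = 32, tr(H) = 20.
det(H) > 0 and tr(H) > 0, so H is positive definite everywhere: convex.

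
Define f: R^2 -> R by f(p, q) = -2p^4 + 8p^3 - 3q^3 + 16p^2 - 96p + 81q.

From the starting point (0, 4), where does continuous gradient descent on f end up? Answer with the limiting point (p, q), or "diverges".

diverges

f is separable, so gradient descent decouples: p follows -∂f/∂p, q follows -∂f/∂q.
∂f/∂p = -8(p - 3)(p - 2)(p + 2); at p=0 this is -96, so p increases.
∂f/∂q = -9(q - 3)(q + 3); at q=4 this is -63, so q increases.
The q-coordinate has no critical point in that direction and runs off to infinity.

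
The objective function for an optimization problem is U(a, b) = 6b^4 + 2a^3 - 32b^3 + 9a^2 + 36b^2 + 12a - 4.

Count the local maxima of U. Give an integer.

1

U separates as a function of a plus a function of b, so ∇U=0 decouples.
∂U/∂a = 6(a + 1)(a + 2) = 0 at a ∈ {-2, -1}; ∂U/∂b = 24b(b - 3)(b - 1) = 0 at b ∈ {0, 1, 3}.
The Hessian is diagonal: diag(U_aa, U_bb). Second derivatives: U_aa(-2)=-6, U_aa(-1)=6; U_bb(0)=72, U_bb(1)=-48, U_bb(3)=144.
Local maxima occur where both diagonal entries negative: (-2, 1). Count: 1.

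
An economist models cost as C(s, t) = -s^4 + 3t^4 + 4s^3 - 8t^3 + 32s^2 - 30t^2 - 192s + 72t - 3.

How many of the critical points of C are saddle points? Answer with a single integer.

5

C separates as a function of s plus a function of t, so ∇C=0 decouples.
∂C/∂s = -4(s - 4)(s - 3)(s + 4) = 0 at s ∈ {-4, 3, 4}; ∂C/∂t = 12(t - 3)(t - 1)(t + 2) = 0 at t ∈ {-2, 1, 3}.
The Hessian is diagonal: diag(C_ss, C_tt). Second derivatives: C_ss(-4)=-224, C_ss(3)=28, C_ss(4)=-32; C_tt(-2)=180, C_tt(1)=-72, C_tt(3)=120.
Saddle points occur where the two diagonal entries have opposite signs: (-4, -2), (-4, 3), (3, 1), (4, -2), (4, 3). Count: 5.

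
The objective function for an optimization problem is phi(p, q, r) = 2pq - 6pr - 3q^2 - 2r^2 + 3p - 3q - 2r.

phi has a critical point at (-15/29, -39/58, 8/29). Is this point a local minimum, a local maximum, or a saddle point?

The Hessian is constant: H = [[0, 2, -6], [2, -6, 0], [-6, 0, -4]].
Leading principal minors: Δ₁ = 0, Δ₂ = -4, Δ₃ = 232.
The minors fit neither the all-positive nor the alternating-sign pattern, so H is indefinite: a saddle point.

saddle point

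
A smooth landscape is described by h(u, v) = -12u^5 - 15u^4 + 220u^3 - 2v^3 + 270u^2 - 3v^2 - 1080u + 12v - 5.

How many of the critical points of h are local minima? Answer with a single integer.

2

h separates as a function of u plus a function of v, so ∇h=0 decouples.
∂h/∂u = -60(u - 3)(u - 1)(u + 2)(u + 3) = 0 at u ∈ {-3, -2, 1, 3}; ∂h/∂v = -6(v - 1)(v + 2) = 0 at v ∈ {-2, 1}.
The Hessian is diagonal: diag(h_uu, h_vv). Second derivatives: h_uu(-3)=1440, h_uu(-2)=-900, h_uu(1)=1440, h_uu(3)=-3600; h_vv(-2)=18, h_vv(1)=-18.
Local minima occur where both diagonal entries positive: (-3, -2), (1, -2). Count: 2.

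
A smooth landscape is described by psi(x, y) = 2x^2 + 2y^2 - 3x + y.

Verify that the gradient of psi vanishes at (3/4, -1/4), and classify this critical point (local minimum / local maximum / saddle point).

∇psi = (4x - 3, 4y + 1); substituting (3/4, -1/4) gives ∇psi = (0, 0), so (3/4, -1/4) is indeed a critical point.
The Hessian of psi is constant: H = [[4, 0], [0, 4]].
det(H) = 4·4 − 0² = 16.
det(H) > 0 and tr(H) = 8 > 0, so H is positive definite and the point is a local minimum.

local minimum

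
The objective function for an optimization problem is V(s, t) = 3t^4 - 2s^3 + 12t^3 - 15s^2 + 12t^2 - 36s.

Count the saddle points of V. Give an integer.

3

V separates as a function of s plus a function of t, so ∇V=0 decouples.
∂V/∂s = -6(s + 2)(s + 3) = 0 at s ∈ {-3, -2}; ∂V/∂t = 12t(t + 1)(t + 2) = 0 at t ∈ {-2, -1, 0}.
The Hessian is diagonal: diag(V_ss, V_tt). Second derivatives: V_ss(-3)=6, V_ss(-2)=-6; V_tt(-2)=24, V_tt(-1)=-12, V_tt(0)=24.
Saddle points occur where the two diagonal entries have opposite signs: (-3, -1), (-2, -2), (-2, 0). Count: 3.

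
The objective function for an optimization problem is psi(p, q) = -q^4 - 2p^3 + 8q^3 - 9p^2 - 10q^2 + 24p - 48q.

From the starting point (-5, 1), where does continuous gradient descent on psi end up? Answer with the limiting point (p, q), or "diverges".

psi is separable, so gradient descent decouples: p follows -∂psi/∂p, q follows -∂psi/∂q.
∂psi/∂p = -6(p - 1)(p + 4); at p=-5 this is -36, so p increases.
∂psi/∂q = -4(q - 4)(q - 3)(q + 1); at q=1 this is -48, so q increases.
p converges to its nearest critical value -4 (a local min of the p-part); q converges to 3. The iterate converges to (-4, 3).

(-4, 3)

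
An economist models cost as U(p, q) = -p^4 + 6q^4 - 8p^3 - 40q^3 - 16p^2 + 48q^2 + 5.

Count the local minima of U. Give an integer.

U separates as a function of p plus a function of q, so ∇U=0 decouples.
∂U/∂p = -4p(p + 2)(p + 4) = 0 at p ∈ {-4, -2, 0}; ∂U/∂q = 24q(q - 4)(q - 1) = 0 at q ∈ {0, 1, 4}.
The Hessian is diagonal: diag(U_pp, U_qq). Second derivatives: U_pp(-4)=-32, U_pp(-2)=16, U_pp(0)=-32; U_qq(0)=96, U_qq(1)=-72, U_qq(4)=288.
Local minima occur where both diagonal entries positive: (-2, 0), (-2, 4). Count: 2.

2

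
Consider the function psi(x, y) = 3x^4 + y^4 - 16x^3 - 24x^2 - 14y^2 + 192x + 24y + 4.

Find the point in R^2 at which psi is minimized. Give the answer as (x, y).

(-2, -3)

psi(x,y) separates as P(x) + Q(y) + 4, so its minimum is min P + min Q + 4.
P'(x) = 12(x - 4)(x - 2)(x + 2) vanishes at x ∈ {-2, 2, 4}; Q'(y) = 4(y - 2)(y - 1)(y + 3) vanishes at y ∈ {-3, 1, 2}.
Local minima of P (where P''>0): P(-2)=-304, P(4)=128. Local minima of Q: Q(-3)=-117, Q(2)=8.
So the global minimum of psi is P(-2) + Q(-3) + 4 = -304 − 117 + 4 = -417, attained at (-2, -3).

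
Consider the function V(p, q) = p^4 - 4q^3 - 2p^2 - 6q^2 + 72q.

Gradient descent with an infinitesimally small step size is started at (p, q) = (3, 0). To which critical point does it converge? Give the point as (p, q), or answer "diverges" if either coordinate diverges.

(1, -3)

V is separable, so gradient descent decouples: p follows -∂V/∂p, q follows -∂V/∂q.
∂V/∂p = 4p(p - 1)(p + 1); at p=3 this is 96, so p decreases.
∂V/∂q = -12(q - 2)(q + 3); at q=0 this is 72, so q decreases.
p converges to its nearest critical value 1 (a local min of the p-part); q converges to -3. The iterate converges to (1, -3).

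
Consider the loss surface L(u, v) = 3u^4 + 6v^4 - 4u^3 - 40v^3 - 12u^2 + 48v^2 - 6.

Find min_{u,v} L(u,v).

L(u,v) separates as P(u) + Q(v) − 6, so its minimum is min P + min Q − 6.
P'(u) = 12u(u - 2)(u + 1) vanishes at u ∈ {-1, 0, 2}; Q'(v) = 24v(v - 4)(v - 1) vanishes at v ∈ {0, 1, 4}.
Local minima of P (where P''>0): P(-1)=-5, P(2)=-32. Local minima of Q: Q(0)=0, Q(4)=-256.
So the global minimum of L is P(2) + Q(4) − 6 = -32 − 256 − 6 = -294, attained at (2, 4).

-294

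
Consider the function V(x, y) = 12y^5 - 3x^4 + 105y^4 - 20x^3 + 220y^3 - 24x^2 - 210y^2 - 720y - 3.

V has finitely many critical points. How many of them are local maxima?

4

V separates as a function of x plus a function of y, so ∇V=0 decouples.
∂V/∂x = -12x(x + 1)(x + 4) = 0 at x ∈ {-4, -1, 0}; ∂V/∂y = 60(y - 1)(y + 1)(y + 3)(y + 4) = 0 at y ∈ {-4, -3, -1, 1}.
The Hessian is diagonal: diag(V_xx, V_yy). Second derivatives: V_xx(-4)=-144, V_xx(-1)=36, V_xx(0)=-48; V_yy(-4)=-900, V_yy(-3)=480, V_yy(-1)=-720, V_yy(1)=2400.
Local maxima occur where both diagonal entries negative: (-4, -4), (-4, -1), (0, -4), (0, -1). Count: 4.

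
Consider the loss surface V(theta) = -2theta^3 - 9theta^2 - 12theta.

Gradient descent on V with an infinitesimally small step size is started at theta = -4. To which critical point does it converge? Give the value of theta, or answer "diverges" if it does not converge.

-2

V'(theta) = -6(theta + 1)(theta + 2), so V'(-4) = -36.
Gradient descent moves in the -V' direction, i.e. theta is increasing.
The nearest critical point in that direction is theta = -2, where V'' = 6 > 0 (a local minimum). The iterate converges there.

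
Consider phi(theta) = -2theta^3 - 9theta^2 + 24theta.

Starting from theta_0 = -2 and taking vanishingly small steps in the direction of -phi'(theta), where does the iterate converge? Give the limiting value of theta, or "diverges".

-4

phi'(theta) = -6(theta - 1)(theta + 4), so phi'(-2) = 36.
Gradient descent moves in the -phi' direction, i.e. theta is decreasing.
The nearest critical point in that direction is theta = -4, where phi'' = 30 > 0 (a local minimum). The iterate converges there.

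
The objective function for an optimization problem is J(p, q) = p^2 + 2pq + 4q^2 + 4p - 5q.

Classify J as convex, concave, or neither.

J is quadratic, so its Hessian is the constant matrix H = [[2, 2], [2, 8]].
det(H) = 12, tr(H) = 10.
det(H) > 0 and tr(H) > 0, so H is positive definite everywhere: convex.

convex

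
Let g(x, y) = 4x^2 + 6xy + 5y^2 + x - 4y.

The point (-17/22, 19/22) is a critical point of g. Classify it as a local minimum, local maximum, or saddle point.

local minimum

The Hessian of g is constant: H = [[8, 6], [6, 10]].
det(H) = 8·10 − 6² = 44.
det(H) > 0 and tr(H) = 18 > 0, so H is positive definite and the point is a local minimum.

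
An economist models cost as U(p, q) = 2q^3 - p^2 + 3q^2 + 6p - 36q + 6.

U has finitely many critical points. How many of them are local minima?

U separates as a function of p plus a function of q, so ∇U=0 decouples.
∂U/∂p = -2(p - 3) = 0 at p ∈ {3}; ∂U/∂q = 6(q - 2)(q + 3) = 0 at q ∈ {-3, 2}.
The Hessian is diagonal: diag(U_pp, U_qq). Second derivatives: U_pp(3)=-2; U_qq(-3)=-30, U_qq(2)=30.
Local minima occur where both diagonal entries positive: none. Count: 0.

0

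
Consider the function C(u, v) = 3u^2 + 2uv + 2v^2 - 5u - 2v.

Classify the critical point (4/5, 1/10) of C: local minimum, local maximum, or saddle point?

The Hessian of C is constant: H = [[6, 2], [2, 4]].
det(H) = 6·4 − 2² = 20.
det(H) > 0 and tr(H) = 10 > 0, so H is positive definite and the point is a local minimum.

local minimum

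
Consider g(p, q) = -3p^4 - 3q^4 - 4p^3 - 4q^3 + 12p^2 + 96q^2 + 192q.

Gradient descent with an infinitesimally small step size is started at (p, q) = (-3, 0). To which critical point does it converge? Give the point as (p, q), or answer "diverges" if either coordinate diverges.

diverges

g is separable, so gradient descent decouples: p follows -∂g/∂p, q follows -∂g/∂q.
∂g/∂p = -12p(p - 1)(p + 2); at p=-3 this is 144, so p decreases.
∂g/∂q = -12(q - 4)(q + 1)(q + 4); at q=0 this is 192, so q decreases.
The p-coordinate has no critical point in that direction and runs off to infinity.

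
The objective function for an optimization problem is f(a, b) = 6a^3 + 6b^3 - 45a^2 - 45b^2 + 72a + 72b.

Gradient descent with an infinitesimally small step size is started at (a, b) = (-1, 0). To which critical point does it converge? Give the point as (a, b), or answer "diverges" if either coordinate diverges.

f is separable, so gradient descent decouples: a follows -∂f/∂a, b follows -∂f/∂b.
∂f/∂a = 18(a - 4)(a - 1); at a=-1 this is 180, so a decreases.
∂f/∂b = 18(b - 4)(b - 1); at b=0 this is 72, so b decreases.
The a-coordinate has no critical point in that direction and runs off to infinity.

diverges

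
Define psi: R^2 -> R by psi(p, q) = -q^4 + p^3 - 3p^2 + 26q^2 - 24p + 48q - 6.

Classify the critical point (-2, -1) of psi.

The mixed partial ∂²psi/∂p∂q is 0, so the Hessian at any point is diag(psi_pp, psi_qq) = diag(6(p - 1), 4(-3q^2 + 13)).
At (-2, -1): H = diag(-18, 40).
The eigenvalues have opposite signs, so H is indefinite: a saddle point.

saddle point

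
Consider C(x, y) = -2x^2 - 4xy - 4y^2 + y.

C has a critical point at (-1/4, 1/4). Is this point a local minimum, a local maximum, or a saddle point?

local maximum

The Hessian of C is constant: H = [[-4, -4], [-4, -8]].
det(H) = (-4)·(-8) − (-4)² = 16.
det(H) > 0 and tr(H) = -12 < 0, so H is negative definite and the point is a local maximum.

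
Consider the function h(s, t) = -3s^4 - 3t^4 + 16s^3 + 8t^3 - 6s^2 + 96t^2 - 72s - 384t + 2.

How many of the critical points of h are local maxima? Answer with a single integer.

h separates as a function of s plus a function of t, so ∇h=0 decouples.
∂h/∂s = -12(s - 3)(s - 2)(s + 1) = 0 at s ∈ {-1, 2, 3}; ∂h/∂t = -12(t - 4)(t - 2)(t + 4) = 0 at t ∈ {-4, 2, 4}.
The Hessian is diagonal: diag(h_ss, h_tt). Second derivatives: h_ss(-1)=-144, h_ss(2)=36, h_ss(3)=-48; h_tt(-4)=-576, h_tt(2)=144, h_tt(4)=-192.
Local maxima occur where both diagonal entries negative: (-1, -4), (-1, 4), (3, -4), (3, 4). Count: 4.

4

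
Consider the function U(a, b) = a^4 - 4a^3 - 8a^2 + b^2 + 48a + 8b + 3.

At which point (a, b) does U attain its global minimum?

(-2, -4)

U(a,b) separates as P(a) + Q(b) + 3, so its minimum is min P + min Q + 3.
P'(a) = 4(a - 3)(a - 2)(a + 2) vanishes at a ∈ {-2, 2, 3}; Q'(b) = 2b + 8 vanishes at b ∈ {-4}.
Local minima of P (where P''>0): P(-2)=-80, P(3)=45. Local minima of Q: Q(-4)=-16.
So the global minimum of U is P(-2) + Q(-4) + 3 = -80 − 16 + 3 = -93, attained at (-2, -4).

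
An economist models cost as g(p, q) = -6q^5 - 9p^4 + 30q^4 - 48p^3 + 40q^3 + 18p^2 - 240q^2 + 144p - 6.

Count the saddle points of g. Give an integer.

6

g separates as a function of p plus a function of q, so ∇g=0 decouples.
∂g/∂p = -36(p - 1)(p + 1)(p + 4) = 0 at p ∈ {-4, -1, 1}; ∂g/∂q = -30q(q - 4)(q - 2)(q + 2) = 0 at q ∈ {-2, 0, 2, 4}.
The Hessian is diagonal: diag(g_pp, g_qq). Second derivatives: g_pp(-4)=-540, g_pp(-1)=216, g_pp(1)=-360; g_qq(-2)=1440, g_qq(0)=-480, g_qq(2)=480, g_qq(4)=-1440.
Saddle points occur where the two diagonal entries have opposite signs: (-4, -2), (-4, 2), (-1, 0), (-1, 4), (1, -2), (1, 2). Count: 6.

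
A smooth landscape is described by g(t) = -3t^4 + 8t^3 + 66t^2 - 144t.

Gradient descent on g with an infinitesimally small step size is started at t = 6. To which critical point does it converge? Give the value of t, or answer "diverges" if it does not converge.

diverges

g'(t) = -12(t - 4)(t - 1)(t + 3), so g'(6) = -1080.
Gradient descent moves in the -g' direction, i.e. t is increasing.
There is no critical point above t=6, and g' keeps the same sign, so the iterate runs off to +∞.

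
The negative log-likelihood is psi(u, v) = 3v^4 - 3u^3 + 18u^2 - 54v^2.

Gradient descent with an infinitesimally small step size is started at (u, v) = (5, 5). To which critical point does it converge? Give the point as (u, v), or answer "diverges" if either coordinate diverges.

psi is separable, so gradient descent decouples: u follows -∂psi/∂u, v follows -∂psi/∂v.
∂psi/∂u = -9u(u - 4); at u=5 this is -45, so u increases.
∂psi/∂v = 12v(v - 3)(v + 3); at v=5 this is 960, so v decreases.
The u-coordinate has no critical point in that direction and runs off to infinity.

diverges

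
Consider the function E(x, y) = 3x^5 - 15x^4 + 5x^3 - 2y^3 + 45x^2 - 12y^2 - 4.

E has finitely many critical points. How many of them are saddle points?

4

E separates as a function of x plus a function of y, so ∇E=0 decouples.
∂E/∂x = 15x(x - 3)(x - 2)(x + 1) = 0 at x ∈ {-1, 0, 2, 3}; ∂E/∂y = -6y(y + 4) = 0 at y ∈ {-4, 0}.
The Hessian is diagonal: diag(E_xx, E_yy). Second derivatives: E_xx(-1)=-180, E_xx(0)=90, E_xx(2)=-90, E_xx(3)=180; E_yy(-4)=24, E_yy(0)=-24.
Saddle points occur where the two diagonal entries have opposite signs: (-1, -4), (0, 0), (2, -4), (3, 0). Count: 4.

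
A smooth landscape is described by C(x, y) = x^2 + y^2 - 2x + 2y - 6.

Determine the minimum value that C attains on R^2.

C(x,y) separates as P(x) + Q(y) − 6, so its minimum is min P + min Q − 6.
P'(x) = 2x - 2 vanishes at x ∈ {1}; Q'(y) = 2y + 2 vanishes at y ∈ {-1}.
Local minima of P (where P''>0): P(1)=-1. Local minima of Q: Q(-1)=-1.
So the global minimum of C is P(1) + Q(-1) − 6 = -1 − 1 − 6 = -8, attained at (1, -1).

-8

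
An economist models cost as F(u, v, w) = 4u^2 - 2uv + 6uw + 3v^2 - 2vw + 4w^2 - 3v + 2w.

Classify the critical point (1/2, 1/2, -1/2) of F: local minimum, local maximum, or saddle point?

local minimum

The Hessian is constant: H = [[8, -2, 6], [-2, 6, -2], [6, -2, 8]].
Leading principal minors: Δ₁ = 8, Δ₂ = 44, Δ₃ = 152.
All leading minors are positive, so H is positive definite: a local minimum.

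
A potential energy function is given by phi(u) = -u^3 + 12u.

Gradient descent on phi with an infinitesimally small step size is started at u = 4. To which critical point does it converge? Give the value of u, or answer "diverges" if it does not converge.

phi'(u) = -3(u - 2)(u + 2), so phi'(4) = -36.
Gradient descent moves in the -phi' direction, i.e. u is increasing.
There is no critical point above u=4, and phi' keeps the same sign, so the iterate runs off to +∞.

diverges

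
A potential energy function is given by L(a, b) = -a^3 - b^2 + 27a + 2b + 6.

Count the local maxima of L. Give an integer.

1

L separates as a function of a plus a function of b, so ∇L=0 decouples.
∂L/∂a = -3(a - 3)(a + 3) = 0 at a ∈ {-3, 3}; ∂L/∂b = -2(b - 1) = 0 at b ∈ {1}.
The Hessian is diagonal: diag(L_aa, L_bb). Second derivatives: L_aa(-3)=18, L_aa(3)=-18; L_bb(1)=-2.
Local maxima occur where both diagonal entries negative: (3, 1). Count: 1.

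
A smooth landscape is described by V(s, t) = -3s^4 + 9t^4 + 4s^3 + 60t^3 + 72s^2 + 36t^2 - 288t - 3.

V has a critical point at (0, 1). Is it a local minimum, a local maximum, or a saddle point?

local minimum

The mixed partial ∂²V/∂s∂t is 0, so the Hessian at any point is diag(V_ss, V_tt) = diag(12(-3s^2 + 2s + 12), 36(3t^2 + 10t + 2)).
At (0, 1): H = diag(144, 540).
Both eigenvalues are positive, so H is positive definite: a local minimum.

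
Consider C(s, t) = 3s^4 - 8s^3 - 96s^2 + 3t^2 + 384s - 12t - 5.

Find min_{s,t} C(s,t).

C(s,t) separates as P(s) + Q(t) − 5, so its minimum is min P + min Q − 5.
P'(s) = 12(s - 4)(s - 2)(s + 4) vanishes at s ∈ {-4, 2, 4}; Q'(t) = 6(t - 2) vanishes at t ∈ {2}.
Local minima of P (where P''>0): P(-4)=-1792, P(4)=256. Local minima of Q: Q(2)=-12.
So the global minimum of C is P(-4) + Q(2) − 5 = -1792 − 12 − 5 = -1809, attained at (-4, 2).

-1809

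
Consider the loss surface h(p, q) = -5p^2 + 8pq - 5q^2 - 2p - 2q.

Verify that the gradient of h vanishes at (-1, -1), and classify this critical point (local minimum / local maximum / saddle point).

∇h = (-10p + 8q - 2, 8p - 10q - 2); substituting (-1, -1) gives ∇h = (0, 0), so (-1, -1) is indeed a critical point.
The Hessian of h is constant: H = [[-10, 8], [8, -10]].
det(H) = (-10)·(-10) − 8² = 36.
det(H) > 0 and tr(H) = -20 < 0, so H is negative definite and the point is a local maximum.

local maximum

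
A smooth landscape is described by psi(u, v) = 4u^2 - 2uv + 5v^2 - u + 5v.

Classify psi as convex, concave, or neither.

psi is quadratic, so its Hessian is the constant matrix H = [[8, -2], [-2, 10]].
det(H) = 76, tr(H) = 18.
det(H) > 0 and tr(H) > 0, so H is positive definite everywhere: convex.

convex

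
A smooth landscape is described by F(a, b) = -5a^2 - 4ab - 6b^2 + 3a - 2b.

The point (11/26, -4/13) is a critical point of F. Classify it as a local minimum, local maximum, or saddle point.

The Hessian of F is constant: H = [[-10, -4], [-4, -12]].
det(H) = (-10)·(-12) − (-4)² = 104.
det(H) > 0 and tr(H) = -22 < 0, so H is negative definite and the point is a local maximum.

local maximum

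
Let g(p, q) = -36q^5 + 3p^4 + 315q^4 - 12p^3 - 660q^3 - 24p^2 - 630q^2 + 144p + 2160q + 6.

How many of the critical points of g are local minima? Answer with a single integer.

g separates as a function of p plus a function of q, so ∇g=0 decouples.
∂g/∂p = 12(p - 3)(p - 2)(p + 2) = 0 at p ∈ {-2, 2, 3}; ∂g/∂q = -180(q - 4)(q - 3)(q - 1)(q + 1) = 0 at q ∈ {-1, 1, 3, 4}.
The Hessian is diagonal: diag(g_pp, g_qq). Second derivatives: g_pp(-2)=240, g_pp(2)=-48, g_pp(3)=60; g_qq(-1)=7200, g_qq(1)=-2160, g_qq(3)=1440, g_qq(4)=-2700.
Local minima occur where both diagonal entries positive: (-2, -1), (-2, 3), (3, -1), (3, 3). Count: 4.

4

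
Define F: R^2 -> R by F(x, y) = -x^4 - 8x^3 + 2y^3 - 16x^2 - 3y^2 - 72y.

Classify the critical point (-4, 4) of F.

The mixed partial ∂²F/∂x∂y is 0, so the Hessian at any point is diag(F_xx, F_yy) = diag(-4(3x^2 + 12x + 8), 6(2y - 1)).
At (-4, 4): H = diag(-32, 42).
The eigenvalues have opposite signs, so H is indefinite: a saddle point.

saddle point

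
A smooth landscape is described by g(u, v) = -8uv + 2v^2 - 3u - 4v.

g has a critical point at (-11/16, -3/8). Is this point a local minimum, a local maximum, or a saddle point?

The Hessian of g is constant: H = [[0, -8], [-8, 4]].
det(H) = 0·4 − (-8)² = -64.
Since det(H) < 0, H is indefinite and the critical point is a saddle point.

saddle point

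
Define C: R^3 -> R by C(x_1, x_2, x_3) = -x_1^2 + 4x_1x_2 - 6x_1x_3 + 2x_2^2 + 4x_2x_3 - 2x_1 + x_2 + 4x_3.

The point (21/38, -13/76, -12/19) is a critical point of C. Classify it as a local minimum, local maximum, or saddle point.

saddle point

The Hessian is constant: H = [[-2, 4, -6], [4, 4, 4], [-6, 4, 0]].
Leading principal minors: Δ₁ = -2, Δ₂ = -24, Δ₃ = -304.
The minors fit neither the all-positive nor the alternating-sign pattern, so H is indefinite: a saddle point.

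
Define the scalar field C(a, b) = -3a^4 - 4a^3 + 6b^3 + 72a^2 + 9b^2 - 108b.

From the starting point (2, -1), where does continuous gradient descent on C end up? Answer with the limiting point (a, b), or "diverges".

C is separable, so gradient descent decouples: a follows -∂C/∂a, b follows -∂C/∂b.
∂C/∂a = -12a(a - 3)(a + 4); at a=2 this is 144, so a decreases.
∂C/∂b = 18(b - 2)(b + 3); at b=-1 this is -108, so b increases.
a converges to its nearest critical value 0 (a local min of the a-part); b converges to 2. The iterate converges to (0, 2).

(0, 2)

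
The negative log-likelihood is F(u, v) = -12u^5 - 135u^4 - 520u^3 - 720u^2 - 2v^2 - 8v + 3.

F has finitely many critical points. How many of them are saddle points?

F separates as a function of u plus a function of v, so ∇F=0 decouples.
∂F/∂u = -60u(u + 2)(u + 3)(u + 4) = 0 at u ∈ {-4, -3, -2, 0}; ∂F/∂v = -4(v + 2) = 0 at v ∈ {-2}.
The Hessian is diagonal: diag(F_uu, F_vv). Second derivatives: F_uu(-4)=480, F_uu(-3)=-180, F_uu(-2)=240, F_uu(0)=-1440; F_vv(-2)=-4.
Saddle points occur where the two diagonal entries have opposite signs: (-4, -2), (-2, -2). Count: 2.

2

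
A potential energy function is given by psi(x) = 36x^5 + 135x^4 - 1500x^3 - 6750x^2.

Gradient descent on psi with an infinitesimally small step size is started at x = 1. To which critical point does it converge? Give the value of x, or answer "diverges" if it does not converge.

5

psi'(x) = 180x(x - 5)(x + 3)(x + 5), so psi'(1) = -17280.
Gradient descent moves in the -psi' direction, i.e. x is increasing.
The nearest critical point in that direction is x = 5, where psi'' = 72000 > 0 (a local minimum). The iterate converges there.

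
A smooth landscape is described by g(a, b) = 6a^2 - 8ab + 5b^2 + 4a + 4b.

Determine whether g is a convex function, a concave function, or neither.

convex

g is quadratic, so its Hessian is the constant matrix H = [[12, -8], [-8, 10]].
det(H) = 56, tr(H) = 22.
det(H) > 0 and tr(H) > 0, so H is positive definite everywhere: convex.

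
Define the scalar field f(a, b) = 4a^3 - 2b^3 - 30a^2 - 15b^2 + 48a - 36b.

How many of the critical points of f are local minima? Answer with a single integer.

f separates as a function of a plus a function of b, so ∇f=0 decouples.
∂f/∂a = 12(a - 4)(a - 1) = 0 at a ∈ {1, 4}; ∂f/∂b = -6(b + 2)(b + 3) = 0 at b ∈ {-3, -2}.
The Hessian is diagonal: diag(f_aa, f_bb). Second derivatives: f_aa(1)=-36, f_aa(4)=36; f_bb(-3)=6, f_bb(-2)=-6.
Local minima occur where both diagonal entries positive: (4, -3). Count: 1.

1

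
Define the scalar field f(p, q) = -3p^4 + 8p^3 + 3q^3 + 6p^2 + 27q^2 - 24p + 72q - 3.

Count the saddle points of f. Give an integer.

f separates as a function of p plus a function of q, so ∇f=0 decouples.
∂f/∂p = -12(p - 2)(p - 1)(p + 1) = 0 at p ∈ {-1, 1, 2}; ∂f/∂q = 9(q + 2)(q + 4) = 0 at q ∈ {-4, -2}.
The Hessian is diagonal: diag(f_pp, f_qq). Second derivatives: f_pp(-1)=-72, f_pp(1)=24, f_pp(2)=-36; f_qq(-4)=-18, f_qq(-2)=18.
Saddle points occur where the two diagonal entries have opposite signs: (-1, -2), (1, -4), (2, -2). Count: 3.

3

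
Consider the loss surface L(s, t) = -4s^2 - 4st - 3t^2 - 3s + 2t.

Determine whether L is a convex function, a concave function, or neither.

concave

L is quadratic, so its Hessian is the constant matrix H = [[-8, -4], [-4, -6]].
det(H) = 32, tr(H) = -14.
det(H) > 0 and tr(H) < 0, so H is negative definite everywhere: concave.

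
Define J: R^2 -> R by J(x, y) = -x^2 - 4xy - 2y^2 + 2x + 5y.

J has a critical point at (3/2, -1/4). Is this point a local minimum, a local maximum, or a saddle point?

saddle point

The Hessian of J is constant: H = [[-2, -4], [-4, -4]].
det(H) = (-2)·(-4) − (-4)² = -8.
Since det(H) < 0, H is indefinite and the critical point is a saddle point.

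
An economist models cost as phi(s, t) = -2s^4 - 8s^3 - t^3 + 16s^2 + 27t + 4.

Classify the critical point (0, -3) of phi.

local minimum

The mixed partial ∂²phi/∂s∂t is 0, so the Hessian at any point is diag(phi_ss, phi_tt) = diag(8(-3s^2 - 6s + 4), -6t).
At (0, -3): H = diag(32, 18).
Both eigenvalues are positive, so H is positive definite: a local minimum.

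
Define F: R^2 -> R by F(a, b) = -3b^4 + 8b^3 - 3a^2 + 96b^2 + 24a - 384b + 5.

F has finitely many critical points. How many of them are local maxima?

F separates as a function of a plus a function of b, so ∇F=0 decouples.
∂F/∂a = -6(a - 4) = 0 at a ∈ {4}; ∂F/∂b = -12(b - 4)(b - 2)(b + 4) = 0 at b ∈ {-4, 2, 4}.
The Hessian is diagonal: diag(F_aa, F_bb). Second derivatives: F_aa(4)=-6; F_bb(-4)=-576, F_bb(2)=144, F_bb(4)=-192.
Local maxima occur where both diagonal entries negative: (4, -4), (4, 4). Count: 2.

2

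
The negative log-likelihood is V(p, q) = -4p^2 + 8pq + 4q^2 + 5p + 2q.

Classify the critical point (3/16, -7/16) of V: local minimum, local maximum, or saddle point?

saddle point

The Hessian of V is constant: H = [[-8, 8], [8, 8]].
det(H) = (-8)·8 − 8² = -128.
Since det(H) < 0, H is indefinite and the critical point is a saddle point.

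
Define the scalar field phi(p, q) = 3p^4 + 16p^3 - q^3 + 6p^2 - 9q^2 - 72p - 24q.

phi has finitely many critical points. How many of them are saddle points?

phi separates as a function of p plus a function of q, so ∇phi=0 decouples.
∂phi/∂p = 12(p - 1)(p + 2)(p + 3) = 0 at p ∈ {-3, -2, 1}; ∂phi/∂q = -3(q + 2)(q + 4) = 0 at q ∈ {-4, -2}.
The Hessian is diagonal: diag(phi_pp, phi_qq). Second derivatives: phi_pp(-3)=48, phi_pp(-2)=-36, phi_pp(1)=144; phi_qq(-4)=6, phi_qq(-2)=-6.
Saddle points occur where the two diagonal entries have opposite signs: (-3, -2), (-2, -4), (1, -2). Count: 3.

3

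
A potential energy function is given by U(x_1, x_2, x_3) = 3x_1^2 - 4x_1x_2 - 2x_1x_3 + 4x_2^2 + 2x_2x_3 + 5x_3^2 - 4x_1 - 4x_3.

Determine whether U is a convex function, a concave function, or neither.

U is quadratic, so its Hessian is the constant matrix H = [[6, -4, -2], [-4, 8, 2], [-2, 2, 10]].
Leading principal minors: 6, 32, 296.
All positive ⇒ H ≻ 0 ⇒ convex.

convex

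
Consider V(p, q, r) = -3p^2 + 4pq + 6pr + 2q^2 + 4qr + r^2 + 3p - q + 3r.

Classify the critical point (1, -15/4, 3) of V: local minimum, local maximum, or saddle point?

saddle point

The Hessian is constant: H = [[-6, 4, 6], [4, 4, 4], [6, 4, 2]].
Leading principal minors: Δ₁ = -6, Δ₂ = -40, Δ₃ = 64.
The minors fit neither the all-positive nor the alternating-sign pattern, so H is indefinite: a saddle point.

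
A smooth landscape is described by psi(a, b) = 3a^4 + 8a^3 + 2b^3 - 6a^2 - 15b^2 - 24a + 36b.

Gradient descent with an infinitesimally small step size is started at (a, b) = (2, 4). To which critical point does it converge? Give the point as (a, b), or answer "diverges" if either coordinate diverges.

psi is separable, so gradient descent decouples: a follows -∂psi/∂a, b follows -∂psi/∂b.
∂psi/∂a = 12(a - 1)(a + 1)(a + 2); at a=2 this is 144, so a decreases.
∂psi/∂b = 6(b - 3)(b - 2); at b=4 this is 12, so b decreases.
a converges to its nearest critical value 1 (a local min of the a-part); b converges to 3. The iterate converges to (1, 3).

(1, 3)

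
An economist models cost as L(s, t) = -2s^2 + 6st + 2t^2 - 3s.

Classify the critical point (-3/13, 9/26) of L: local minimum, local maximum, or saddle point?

saddle point

The Hessian of L is constant: H = [[-4, 6], [6, 4]].
det(H) = (-4)·4 − 6² = -52.
Since det(H) < 0, H is indefinite and the critical point is a saddle point.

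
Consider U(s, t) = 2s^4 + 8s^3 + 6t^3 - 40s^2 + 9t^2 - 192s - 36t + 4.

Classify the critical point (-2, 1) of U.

saddle point

The mixed partial ∂²U/∂s∂t is 0, so the Hessian at any point is diag(U_ss, U_tt) = diag(8(3s^2 + 6s - 10), 18(2t + 1)).
At (-2, 1): H = diag(-80, 54).
The eigenvalues have opposite signs, so H is indefinite: a saddle point.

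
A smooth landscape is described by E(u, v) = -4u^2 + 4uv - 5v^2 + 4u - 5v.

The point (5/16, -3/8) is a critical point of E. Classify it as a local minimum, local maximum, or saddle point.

The Hessian of E is constant: H = [[-8, 4], [4, -10]].
det(H) = (-8)·(-10) − 4² = 64.
det(H) > 0 and tr(H) = -18 < 0, so H is negative definite and the point is a local maximum.

local maximum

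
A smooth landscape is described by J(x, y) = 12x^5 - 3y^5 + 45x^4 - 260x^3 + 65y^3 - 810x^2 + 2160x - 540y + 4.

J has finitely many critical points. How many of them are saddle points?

J separates as a function of x plus a function of y, so ∇J=0 decouples.
∂J/∂x = 60(x - 3)(x - 1)(x + 3)(x + 4) = 0 at x ∈ {-4, -3, 1, 3}; ∂J/∂y = -15(y - 3)(y - 2)(y + 2)(y + 3) = 0 at y ∈ {-3, -2, 2, 3}.
The Hessian is diagonal: diag(J_xx, J_yy). Second derivatives: J_xx(-4)=-2100, J_xx(-3)=1440, J_xx(1)=-2400, J_xx(3)=5040; J_yy(-3)=450, J_yy(-2)=-300, J_yy(2)=300, J_yy(3)=-450.
Saddle points occur where the two diagonal entries have opposite signs: (-4, -3), (-4, 2), (-3, -2), (-3, 3), (1, -3), (1, 2), (3, -2), (3, 3). Count: 8.

8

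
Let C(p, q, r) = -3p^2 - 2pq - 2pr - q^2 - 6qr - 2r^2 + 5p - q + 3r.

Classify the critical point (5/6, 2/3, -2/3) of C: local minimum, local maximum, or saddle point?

The Hessian is constant: H = [[-6, -2, -2], [-2, -2, -6], [-2, -6, -4]].
Leading principal minors: Δ₁ = -6, Δ₂ = 8, Δ₃ = 144.
The minors fit neither the all-positive nor the alternating-sign pattern, so H is indefinite: a saddle point.

saddle point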